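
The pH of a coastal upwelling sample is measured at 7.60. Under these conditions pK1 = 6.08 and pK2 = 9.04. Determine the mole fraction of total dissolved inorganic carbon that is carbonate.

α₂ = 1 / (1 + [H⁺]/K2 + [H⁺]²/(K1K2)) = 1 / (1 + 10^+1.44 + 10^-0.08)
   = 1 / (1 + 27.542 + 0.83176) = 1/29.374 = 0.03404

α₂ = 0.0340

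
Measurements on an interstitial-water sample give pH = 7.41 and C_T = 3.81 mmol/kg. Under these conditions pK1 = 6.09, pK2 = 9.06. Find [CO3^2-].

α₂ = 1 / (1 + [H⁺]/K2 + [H⁺]²/(K1K2)) = 1 / (1 + 10^+1.65 + 10^+0.33)
   = 1 / (1 + 44.668 + 2.1380) = 1/47.806 = 0.02092
[CO3²⁻] = α₂ × DIC = 0.02092 × 3.81 = 0.0797 mmol/kg

[CO3²⁻] = 0.0797 mmol/kg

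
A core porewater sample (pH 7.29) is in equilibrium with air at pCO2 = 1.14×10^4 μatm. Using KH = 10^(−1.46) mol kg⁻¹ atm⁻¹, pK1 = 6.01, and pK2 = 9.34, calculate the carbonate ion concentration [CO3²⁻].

[CO2*] = KH · pCO2 = 10^(−1.46) × 1.14×10^4×10^-6 = 3.953×10^-4 mol/kg
α₀ = 1/(1 + K1/[H⁺] + K1K2/[H⁺]²) = 1/(1 + 10^+1.28 + 10^-0.77) = 0.04945
DIC = [CO2*]/α₀ = 3.953×10^-4 / 0.04945 = 7.994 mmol/kg
[CO3²⁻] = α₂·DIC; α₂ = 0.008397, so [CO3²⁻] = 0.008397 × 7.994 = 0.0671 mmol/kg

[CO3²⁻] = 0.0671 mmol/kg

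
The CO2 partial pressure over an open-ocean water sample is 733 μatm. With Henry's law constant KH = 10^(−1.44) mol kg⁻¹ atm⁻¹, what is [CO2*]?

KH = 10^(−1.44) = 3.631×10^-2 mol kg⁻¹ atm⁻¹
[CO2*] = KH · pCO2 = 3.631×10^-2 × 733×10^-6 atm = 2.66×10^-5 mol/kg

[CO2*] = 26.6 μmol/kg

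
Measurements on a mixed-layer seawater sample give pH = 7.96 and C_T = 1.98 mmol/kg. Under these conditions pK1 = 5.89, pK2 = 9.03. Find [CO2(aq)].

α₀ = 1 / (1 + K1/[H⁺] + K1K2/[H⁺]²) = 1 / (1 + 10^+2.07 + 10^+1.00)
   = 1 / (1 + 117.49 + 10.000) = 1/128.49 = 0.007783
[CO2*] = α₀ × DIC = 0.007783 × 1.98 = 0.0154 mmol/kg = 15.4 μmol/kg

[CO2*] = 15.4 μmol/kg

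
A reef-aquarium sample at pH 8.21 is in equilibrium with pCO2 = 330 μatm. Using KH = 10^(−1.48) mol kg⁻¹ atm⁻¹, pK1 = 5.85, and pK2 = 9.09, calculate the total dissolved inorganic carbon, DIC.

DIC = 2.84 mmol/kg

[CO2*] = KH · pCO2 = 10^(−1.48) × 330×10^-6 = 1.093×10^-5 mol/kg
α₀ = 1/(1 + K1/[H⁺] + K1K2/[H⁺]²) = 1/(1 + 10^+2.36 + 10^+1.48) = 0.003842
DIC = [CO2*]/α₀ = 1.093×10^-5 / 0.003842 = 2.84 mmol/kg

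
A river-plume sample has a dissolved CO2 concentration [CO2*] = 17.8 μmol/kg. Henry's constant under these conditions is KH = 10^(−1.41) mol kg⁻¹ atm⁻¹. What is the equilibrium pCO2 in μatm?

pCO2 = 458 μatm

KH = 10^(−1.41) = 3.890×10^-2 mol kg⁻¹ atm⁻¹
pCO2 = [CO2*]/KH = 17.8×10^-6 / 3.890×10^-2 = 4.58×10^-4 atm = 458 μatm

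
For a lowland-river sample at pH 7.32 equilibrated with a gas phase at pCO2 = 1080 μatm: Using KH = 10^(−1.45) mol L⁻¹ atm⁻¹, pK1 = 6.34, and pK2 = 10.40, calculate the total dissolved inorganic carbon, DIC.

[CO2*] = KH · pCO2 = 10^(−1.45) × 1080×10^-6 = 3.832×10^-5 mol/L
α₀ = 1/(1 + K1/[H⁺] + K1K2/[H⁺]²) = 1/(1 + 10^+0.98 + 10^-2.10) = 0.09472
DIC = [CO2*]/α₀ = 3.832×10^-5 / 0.09472 = 0.405 mmol/L

DIC = 0.405 mmol/L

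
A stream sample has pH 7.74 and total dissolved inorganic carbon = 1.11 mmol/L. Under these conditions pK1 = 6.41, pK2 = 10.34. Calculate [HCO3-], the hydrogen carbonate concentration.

α₁ = 1 / (1 + [H⁺]/K1 + K2/[H⁺]) = 1 / (1 + 10^-1.33 + 10^-2.60)
   = 1 / (1 + 0.046774 + 0.0025119) = 1/1.0493 = 0.9530
[HCO3⁻] = α₁ × DIC = 0.9530 × 1.11 = 1.06 mmol/L

[HCO3⁻] = 1.06 mmol/L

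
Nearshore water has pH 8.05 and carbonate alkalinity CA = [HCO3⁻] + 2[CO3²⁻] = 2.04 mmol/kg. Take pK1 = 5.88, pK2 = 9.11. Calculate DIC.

DIC = 1.90 mmol/kg

CA = [HCO3⁻] + 2[CO3²⁻] = (α₁ + 2α₂)·DIC
At pH 8.05: [H⁺]/K1 = 10^-2.17 = 0.0067608, K2/[H⁺] = 10^-1.06 = 0.087096
α₁ = 1/(1 + 0.0067608 + 0.087096) = 1/1.0939 = 0.9142; α₂ = α₁·K2/[H⁺] = 0.07962
α₁ + 2α₂ = 1.0734
DIC = CA / (α₁ + 2α₂) = 2.04 / 1.0734 = 1.90 mmol/kg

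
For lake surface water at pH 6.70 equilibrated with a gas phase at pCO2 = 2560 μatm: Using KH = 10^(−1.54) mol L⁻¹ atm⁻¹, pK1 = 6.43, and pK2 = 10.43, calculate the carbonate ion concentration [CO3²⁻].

[CO3²⁻] = 0.0256 μmol/L

[CO2*] = KH · pCO2 = 10^(−1.54) × 2560×10^-6 = 7.383×10^-5 mol/L
α₀ = 1/(1 + K1/[H⁺] + K1K2/[H⁺]²) = 1/(1 + 10^+0.27 + 10^-3.46) = 0.3494
DIC = [CO2*]/α₀ = 7.383×10^-5 / 0.3494 = 0.2113 mmol/L
[CO3²⁻] = α₂·DIC; α₂ = 0.0001211, so [CO3²⁻] = 0.0001211 × 0.2113 = 2.56×10^-5 mmol/L = 0.0256 μmol/L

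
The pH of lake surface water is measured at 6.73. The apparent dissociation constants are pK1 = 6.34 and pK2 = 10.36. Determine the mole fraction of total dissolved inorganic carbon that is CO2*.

α₀ = 1 / (1 + K1/[H⁺] + K1K2/[H⁺]²) = 1 / (1 + 10^+0.39 + 10^-3.24)
   = 1 / (1 + 2.4547 + 0.00057544) = 1/3.4553 = 0.2894

α₀ = 0.289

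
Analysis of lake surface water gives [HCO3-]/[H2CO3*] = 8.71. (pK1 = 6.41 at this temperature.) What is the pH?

From K1 = [H⁺][HCO3-]/[H2CO3*]:  pH = pK1 + log₁₀([HCO3-]/[H2CO3*])
log₁₀(8.71) = +0.940
pH = 6.41 + (+0.940) = 7.35

pH = 7.35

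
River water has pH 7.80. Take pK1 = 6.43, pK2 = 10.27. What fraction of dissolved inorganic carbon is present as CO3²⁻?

α₂ = 0.00324

α₂ = 1 / (1 + [H⁺]/K2 + [H⁺]²/(K1K2)) = 1 / (1 + 10^+2.47 + 10^+1.10)
   = 1 / (1 + 295.12 + 12.589) = 1/308.71 = 0.003239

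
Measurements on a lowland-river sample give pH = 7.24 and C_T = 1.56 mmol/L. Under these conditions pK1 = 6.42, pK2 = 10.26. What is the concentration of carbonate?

[CO3²⁻] = 1.29 μmol/L

α₂ = 1 / (1 + [H⁺]/K2 + [H⁺]²/(K1K2)) = 1 / (1 + 10^+3.02 + 10^+2.20)
   = 1 / (1 + 1047.1 + 158.49) = 1/1206.6 = 0.0008288
[CO3²⁻] = α₂ × DIC = 0.0008288 × 1.56 = 0.00129 mmol/L = 1.29 μmol/L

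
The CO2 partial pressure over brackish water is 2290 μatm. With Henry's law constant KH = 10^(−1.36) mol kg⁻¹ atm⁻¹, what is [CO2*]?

[CO2*] = 100 μmol/kg

KH = 10^(−1.36) = 4.365×10^-2 mol kg⁻¹ atm⁻¹
[CO2*] = KH · pCO2 = 4.365×10^-2 × 2290×10^-6 atm = 10.00×10^-5 mol/kg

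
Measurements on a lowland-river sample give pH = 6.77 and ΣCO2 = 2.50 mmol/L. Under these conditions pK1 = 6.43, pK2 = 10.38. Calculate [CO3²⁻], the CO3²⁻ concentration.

α₂ = 1 / (1 + [H⁺]/K2 + [H⁺]²/(K1K2)) = 1 / (1 + 10^+3.61 + 10^+3.27)
   = 1 / (1 + 4073.8 + 1862.1) = 1/5936.9 = 0.0001684
[CO3²⁻] = α₂ × DIC = 0.0001684 × 2.50 = 0.000421 mmol/L = 0.421 μmol/L

[CO3²⁻] = 0.421 μmol/L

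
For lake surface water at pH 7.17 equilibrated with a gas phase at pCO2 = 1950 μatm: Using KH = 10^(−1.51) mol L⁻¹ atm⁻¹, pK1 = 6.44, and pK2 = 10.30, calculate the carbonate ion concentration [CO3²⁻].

[CO2*] = KH · pCO2 = 10^(−1.51) × 1950×10^-6 = 6.026×10^-5 mol/L
α₀ = 1/(1 + K1/[H⁺] + K1K2/[H⁺]²) = 1/(1 + 10^+0.73 + 10^-2.40) = 0.1569
DIC = [CO2*]/α₀ = 6.026×10^-5 / 0.1569 = 0.3841 mmol/L
[CO3²⁻] = α₂·DIC; α₂ = 0.0006246, so [CO3²⁻] = 0.0006246 × 0.3841 = 0.000240 mmol/L = 0.240 μmol/L

[CO3²⁻] = 0.240 μmol/L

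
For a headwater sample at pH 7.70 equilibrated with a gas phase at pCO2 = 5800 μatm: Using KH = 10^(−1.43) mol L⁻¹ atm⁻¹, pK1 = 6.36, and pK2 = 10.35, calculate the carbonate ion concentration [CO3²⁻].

[CO3²⁻] = 10.6 μmol/L

[CO2*] = KH · pCO2 = 10^(−1.43) × 5800×10^-6 = 2.155×10^-4 mol/L
α₀ = 1/(1 + K1/[H⁺] + K1K2/[H⁺]²) = 1/(1 + 10^+1.34 + 10^-1.31) = 0.04362
DIC = [CO2*]/α₀ = 2.155×10^-4 / 0.04362 = 4.940 mmol/L
[CO3²⁻] = α₂·DIC; α₂ = 0.002136, so [CO3²⁻] = 0.002136 × 4.940 = 0.0106 mmol/L = 10.6 μmol/L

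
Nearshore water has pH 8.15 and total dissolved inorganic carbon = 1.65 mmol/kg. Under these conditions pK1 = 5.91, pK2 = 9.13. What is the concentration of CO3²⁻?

[CO3²⁻] = 0.156 mmol/kg

α₂ = 1 / (1 + [H⁺]/K2 + [H⁺]²/(K1K2)) = 1 / (1 + 10^+0.98 + 10^-1.26)
   = 1 / (1 + 9.5499 + 0.054954) = 1/10.605 = 0.09430
[CO3²⁻] = α₂ × DIC = 0.09430 × 1.65 = 0.156 mmol/kg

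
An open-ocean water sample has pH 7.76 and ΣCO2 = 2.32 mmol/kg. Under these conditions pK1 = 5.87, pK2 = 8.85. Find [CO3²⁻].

[CO3²⁻] = 0.172 mmol/kg

α₂ = 1 / (1 + [H⁺]/K2 + [H⁺]²/(K1K2)) = 1 / (1 + 10^+1.09 + 10^-0.80)
   = 1 / (1 + 12.303 + 0.15849) = 1/13.461 = 0.07429
[CO3²⁻] = α₂ × DIC = 0.07429 × 2.32 = 0.172 mmol/kg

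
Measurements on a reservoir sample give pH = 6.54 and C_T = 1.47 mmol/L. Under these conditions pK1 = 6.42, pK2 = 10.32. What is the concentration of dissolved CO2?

α₀ = 1 / (1 + K1/[H⁺] + K1K2/[H⁺]²) = 1 / (1 + 10^+0.12 + 10^-3.66)
   = 1 / (1 + 1.3183 + 0.00021878) = 1/2.3185 = 0.4313
[CO2*] = α₀ × DIC = 0.4313 × 1.47 = 0.634 mmol/L

[CO2*] = 0.634 mmol/L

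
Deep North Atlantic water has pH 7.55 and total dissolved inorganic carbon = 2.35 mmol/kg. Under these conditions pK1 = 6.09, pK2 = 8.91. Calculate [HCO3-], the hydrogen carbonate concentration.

α₁ = 1 / (1 + [H⁺]/K1 + K2/[H⁺]) = 1 / (1 + 10^-1.46 + 10^-1.36)
   = 1 / (1 + 0.034674 + 0.043652) = 1/1.0783 = 0.9274
[HCO3⁻] = α₁ × DIC = 0.9274 × 2.35 = 2.18 mmol/kg

[HCO3⁻] = 2.18 mmol/kg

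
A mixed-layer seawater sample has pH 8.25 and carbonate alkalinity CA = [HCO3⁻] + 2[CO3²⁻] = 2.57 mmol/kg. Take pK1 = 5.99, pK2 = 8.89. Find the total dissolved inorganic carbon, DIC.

DIC = 2.18 mmol/kg

CA = [HCO3⁻] + 2[CO3²⁻] = (α₁ + 2α₂)·DIC
At pH 8.25: [H⁺]/K1 = 10^-2.26 = 0.0054954, K2/[H⁺] = 10^-0.64 = 0.22909
α₁ = 1/(1 + 0.0054954 + 0.22909) = 1/1.2346 = 0.8100; α₂ = α₁·K2/[H⁺] = 0.1856
α₁ + 2α₂ = 1.1811
DIC = CA / (α₁ + 2α₂) = 2.57 / 1.1811 = 2.18 mmol/kg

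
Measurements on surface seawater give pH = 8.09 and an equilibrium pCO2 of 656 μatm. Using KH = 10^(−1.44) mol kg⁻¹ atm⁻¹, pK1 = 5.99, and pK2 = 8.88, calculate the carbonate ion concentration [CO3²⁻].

[CO2*] = KH · pCO2 = 10^(−1.44) × 656×10^-6 = 2.382×10^-5 mol/kg
α₀ = 1/(1 + K1/[H⁺] + K1K2/[H⁺]²) = 1/(1 + 10^+2.10 + 10^+1.31) = 0.006788
DIC = [CO2*]/α₀ = 2.382×10^-5 / 0.006788 = 3.509 mmol/kg
[CO3²⁻] = α₂·DIC; α₂ = 0.1386, so [CO3²⁻] = 0.1386 × 3.509 = 0.486 mmol/kg

[CO3²⁻] = 0.486 mmol/kg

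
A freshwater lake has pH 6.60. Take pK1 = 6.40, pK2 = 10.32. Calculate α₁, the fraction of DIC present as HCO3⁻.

α₁ = 1 / (1 + [H⁺]/K1 + K2/[H⁺]) = 1 / (1 + 10^-0.20 + 10^-3.72)
   = 1 / (1 + 0.63096 + 0.00019055) = 1/1.6311 = 0.6131

α₁ = 0.613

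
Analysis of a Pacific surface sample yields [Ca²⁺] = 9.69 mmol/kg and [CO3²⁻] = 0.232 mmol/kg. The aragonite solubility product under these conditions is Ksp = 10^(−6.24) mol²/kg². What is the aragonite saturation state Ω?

Ω = 3.91

Ksp = 10^(−6.24) = 5.754×10^-7
Ω = [Ca²⁺][CO3²⁻]/Ksp = (9.69×10^-3)(0.232×10^-3) / 5.754×10^-7 = 3.91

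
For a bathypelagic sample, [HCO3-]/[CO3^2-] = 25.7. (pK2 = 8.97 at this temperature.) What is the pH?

pH = 7.56

From K2 = [H⁺][CO3^2-]/[HCO3-]:  pH = pK2 − log₁₀([HCO3-]/[CO3^2-])
log₁₀(25.7) = +1.410
pH = 8.97 − (+1.410) = 7.56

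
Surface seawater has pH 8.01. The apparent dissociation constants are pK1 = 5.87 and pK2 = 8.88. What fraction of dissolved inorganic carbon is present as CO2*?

α₀ = 0.00634

α₀ = 1 / (1 + K1/[H⁺] + K1K2/[H⁺]²) = 1 / (1 + 10^+2.14 + 10^+1.27)
   = 1 / (1 + 138.04 + 18.621) = 1/157.66 = 0.006343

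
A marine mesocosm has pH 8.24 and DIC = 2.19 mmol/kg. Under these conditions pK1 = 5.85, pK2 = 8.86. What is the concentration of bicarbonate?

[HCO3⁻] = 1.76 mmol/kg

α₁ = 1 / (1 + [H⁺]/K1 + K2/[H⁺]) = 1 / (1 + 10^-2.39 + 10^-0.62)
   = 1 / (1 + 0.0040738 + 0.23988) = 1/1.2440 = 0.8039
[HCO3⁻] = α₁ × DIC = 0.8039 × 2.19 = 1.76 mmol/kg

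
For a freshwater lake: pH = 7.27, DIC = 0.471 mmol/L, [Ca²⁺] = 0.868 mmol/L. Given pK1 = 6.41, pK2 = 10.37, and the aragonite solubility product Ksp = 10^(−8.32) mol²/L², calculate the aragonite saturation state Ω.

Ω = 0.0596

α₂ = 1 / (1 + [H⁺]/K2 + [H⁺]²/(K1K2)) = 1 / (1 + 10^+3.10 + 10^+2.24)
   = 1 / (1 + 1258.9 + 173.78) = 1/1433.7 = 0.0006975
[CO3²⁻] = α₂ × DIC = 0.0006975 × 0.471 = 0.0003285 mmol/L = 0.3285 μmol/L
Ksp = 10^(−8.32) = 4.786×10^-9
Ω = [Ca²⁺][CO3²⁻]/Ksp = (0.868×10^-3)(3.285×10^-7) / 4.786×10^-9 = 0.0596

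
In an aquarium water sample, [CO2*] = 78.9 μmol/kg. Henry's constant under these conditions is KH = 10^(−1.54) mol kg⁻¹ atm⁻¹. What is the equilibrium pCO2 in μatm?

KH = 10^(−1.54) = 2.884×10^-2 mol kg⁻¹ atm⁻¹
pCO2 = [CO2*]/KH = 78.9×10^-6 / 2.884×10^-2 = 2.74×10^-3 atm = 2740 μatm

pCO2 = 2740 μatm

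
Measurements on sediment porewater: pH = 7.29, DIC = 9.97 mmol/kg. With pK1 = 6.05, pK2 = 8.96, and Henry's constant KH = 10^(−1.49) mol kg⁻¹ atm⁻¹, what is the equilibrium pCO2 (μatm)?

α₀ = 1 / (1 + K1/[H⁺] + K1K2/[H⁺]²) = 1 / (1 + 10^+1.24 + 10^-0.43)
   = 1 / (1 + 17.378 + 0.37154) = 1/18.750 = 0.05333
[CO2*] = α₀ × DIC = 0.05333 × 9.97 = 0.5317 mmol/kg
pCO2 = [CO2*]/KH = 5.317×10^-4 / 3.236×10^-2 = 1.64×10^4 μatm

pCO2 = 1.64×10^4 μatm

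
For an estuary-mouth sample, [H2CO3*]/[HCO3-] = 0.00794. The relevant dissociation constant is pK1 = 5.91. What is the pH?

pH = 8.01

From K1 = [H⁺][HCO3-]/[H2CO3*]:  pH = pK1 − log₁₀([H2CO3*]/[HCO3-])
log₁₀(0.00794) = -2.100
pH = 5.91 − (-2.100) = 8.01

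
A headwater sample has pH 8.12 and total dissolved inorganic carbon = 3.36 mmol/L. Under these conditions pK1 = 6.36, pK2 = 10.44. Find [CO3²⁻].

α₂ = 1 / (1 + [H⁺]/K2 + [H⁺]²/(K1K2)) = 1 / (1 + 10^+2.32 + 10^+0.56)
   = 1 / (1 + 208.93 + 3.6308) = 1/213.56 = 0.004683
[CO3²⁻] = α₂ × DIC = 0.004683 × 3.36 = 0.0157 mmol/L = 15.7 μmol/L

[CO3²⁻] = 15.7 μmol/L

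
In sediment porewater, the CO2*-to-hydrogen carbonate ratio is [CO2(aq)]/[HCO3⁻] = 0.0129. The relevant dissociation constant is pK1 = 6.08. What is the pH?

From K1 = [H⁺][HCO3⁻]/[CO2(aq)]:  pH = pK1 − log₁₀([CO2(aq)]/[HCO3⁻])
log₁₀(0.0129) = -1.889
pH = 6.08 − (-1.889) = 7.97

pH = 7.97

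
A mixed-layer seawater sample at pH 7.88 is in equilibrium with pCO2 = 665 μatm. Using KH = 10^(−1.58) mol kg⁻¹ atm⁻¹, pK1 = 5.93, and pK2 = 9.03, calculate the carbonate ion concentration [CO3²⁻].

[CO3²⁻] = 0.110 mmol/kg

[CO2*] = KH · pCO2 = 10^(−1.58) × 665×10^-6 = 1.749×10^-5 mol/kg
α₀ = 1/(1 + K1/[H⁺] + K1K2/[H⁺]²) = 1/(1 + 10^+1.95 + 10^+0.80) = 0.01037
DIC = [CO2*]/α₀ = 1.749×10^-5 / 0.01037 = 1.687 mmol/kg
[CO3²⁻] = α₂·DIC; α₂ = 0.06543, so [CO3²⁻] = 0.06543 × 1.687 = 0.110 mmol/kg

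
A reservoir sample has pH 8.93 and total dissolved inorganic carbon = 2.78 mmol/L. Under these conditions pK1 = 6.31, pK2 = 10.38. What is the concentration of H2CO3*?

[CO2*] = 6.43 μmol/L

α₀ = 1 / (1 + K1/[H⁺] + K1K2/[H⁺]²) = 1 / (1 + 10^+2.62 + 10^+1.17)
   = 1 / (1 + 416.87 + 14.791) = 1/432.66 = 0.002311
[CO2*] = α₀ × DIC = 0.002311 × 2.78 = 0.00643 mmol/L = 6.43 μmol/L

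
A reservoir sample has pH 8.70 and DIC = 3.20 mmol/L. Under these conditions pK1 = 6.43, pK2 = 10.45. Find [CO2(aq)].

α₀ = 1 / (1 + K1/[H⁺] + K1K2/[H⁺]²) = 1 / (1 + 10^+2.27 + 10^+0.52)
   = 1 / (1 + 186.21 + 3.3113) = 1/190.52 = 0.005249
[CO2*] = α₀ × DIC = 0.005249 × 3.20 = 0.0168 mmol/L = 16.8 μmol/L

[CO2*] = 16.8 μmol/L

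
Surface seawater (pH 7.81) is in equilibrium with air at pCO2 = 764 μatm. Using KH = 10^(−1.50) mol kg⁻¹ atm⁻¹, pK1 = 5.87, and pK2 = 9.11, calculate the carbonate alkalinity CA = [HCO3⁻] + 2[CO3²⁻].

CA = 2.32 mmol/kg

[CO2*] = KH · pCO2 = 10^(−1.50) × 764×10^-6 = 2.416×10^-5 mol/kg
α₀ = 1/(1 + K1/[H⁺] + K1K2/[H⁺]²) = 1/(1 + 10^+1.94 + 10^+0.64) = 0.01082
DIC = [CO2*]/α₀ = 2.416×10^-5 / 0.01082 = 2.234 mmol/kg
CA = (α₁ + 2α₂)·DIC = (0.9420 + 2×0.04721) × 2.234 = 2.32 mmol/kg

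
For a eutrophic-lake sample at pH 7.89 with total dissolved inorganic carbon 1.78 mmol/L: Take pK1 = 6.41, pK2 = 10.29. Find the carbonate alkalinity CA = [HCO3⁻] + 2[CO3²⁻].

CA = 1.73 mmol/L

CA = [HCO3⁻] + 2[CO3²⁻] = (α₁ + 2α₂)·DIC
At pH 7.89: [H⁺]/K1 = 10^-1.48 = 0.033113, K2/[H⁺] = 10^-2.40 = 0.0039811
α₁ = 1/(1 + 0.033113 + 0.0039811) = 1/1.0371 = 0.9642; α₂ = α₁·K2/[H⁺] = 0.003839
α₁ + 2α₂ = 0.9719
CA = 0.9719 × 1.78 = 1.73 mmol/L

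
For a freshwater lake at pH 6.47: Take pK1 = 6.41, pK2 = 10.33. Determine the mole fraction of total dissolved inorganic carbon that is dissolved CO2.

α₀ = 1 / (1 + K1/[H⁺] + K1K2/[H⁺]²) = 1 / (1 + 10^+0.06 + 10^-3.80)
   = 1 / (1 + 1.1482 + 0.00015849) = 1/2.1483 = 0.4655

α₀ = 0.465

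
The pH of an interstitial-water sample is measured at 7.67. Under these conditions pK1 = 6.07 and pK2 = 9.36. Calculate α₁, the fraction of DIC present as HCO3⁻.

α₁ = 0.956

α₁ = 1 / (1 + [H⁺]/K1 + K2/[H⁺]) = 1 / (1 + 10^-1.60 + 10^-1.69)
   = 1 / (1 + 0.025119 + 0.020417) = 1/1.0455 = 0.9564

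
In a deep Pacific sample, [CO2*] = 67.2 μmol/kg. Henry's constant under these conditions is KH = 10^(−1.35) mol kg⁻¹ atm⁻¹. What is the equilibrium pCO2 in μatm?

KH = 10^(−1.35) = 4.467×10^-2 mol kg⁻¹ atm⁻¹
pCO2 = [CO2*]/KH = 67.2×10^-6 / 4.467×10^-2 = 1.50×10^-3 atm = 1500 μatm

pCO2 = 1500 μatm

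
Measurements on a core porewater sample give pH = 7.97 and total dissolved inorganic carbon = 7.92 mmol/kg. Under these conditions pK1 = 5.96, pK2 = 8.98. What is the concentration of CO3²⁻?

α₂ = 1 / (1 + [H⁺]/K2 + [H⁺]²/(K1K2)) = 1 / (1 + 10^+1.01 + 10^-1.00)
   = 1 / (1 + 10.233 + 0.10000) = 1/11.333 = 0.08824
[CO3²⁻] = α₂ × DIC = 0.08824 × 7.92 = 0.699 mmol/kg

[CO3²⁻] = 0.699 mmol/kg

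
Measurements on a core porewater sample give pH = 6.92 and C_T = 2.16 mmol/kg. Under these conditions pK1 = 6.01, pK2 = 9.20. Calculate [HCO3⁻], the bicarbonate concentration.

α₁ = 1 / (1 + [H⁺]/K1 + K2/[H⁺]) = 1 / (1 + 10^-0.91 + 10^-2.28)
   = 1 / (1 + 0.12303 + 0.0052481) = 1/1.1283 = 0.8863
[HCO3⁻] = α₁ × DIC = 0.8863 × 2.16 = 1.91 mmol/kg

[HCO3⁻] = 1.91 mmol/kg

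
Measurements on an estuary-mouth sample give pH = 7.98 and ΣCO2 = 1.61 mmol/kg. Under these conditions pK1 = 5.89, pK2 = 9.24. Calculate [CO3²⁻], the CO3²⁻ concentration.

[CO3²⁻] = 0.0832 mmol/kg

α₂ = 1 / (1 + [H⁺]/K2 + [H⁺]²/(K1K2)) = 1 / (1 + 10^+1.26 + 10^-0.83)
   = 1 / (1 + 18.197 + 0.14791) = 1/19.345 = 0.05169
[CO3²⁻] = α₂ × DIC = 0.05169 × 1.61 = 0.0832 mmol/kg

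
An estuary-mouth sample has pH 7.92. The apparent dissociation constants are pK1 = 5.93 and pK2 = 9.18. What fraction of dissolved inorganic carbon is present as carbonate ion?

α₂ = 0.0516

α₂ = 1 / (1 + [H⁺]/K2 + [H⁺]²/(K1K2)) = 1 / (1 + 10^+1.26 + 10^-0.73)
   = 1 / (1 + 18.197 + 0.18621) = 1/19.383 = 0.05159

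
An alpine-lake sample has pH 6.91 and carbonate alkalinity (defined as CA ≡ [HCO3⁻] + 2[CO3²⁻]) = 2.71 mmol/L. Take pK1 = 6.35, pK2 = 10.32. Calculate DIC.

CA = [HCO3⁻] + 2[CO3²⁻] = (α₁ + 2α₂)·DIC
At pH 6.91: [H⁺]/K1 = 10^-0.56 = 0.27542, K2/[H⁺] = 10^-3.41 = 0.00038905
α₁ = 1/(1 + 0.27542 + 0.00038905) = 1/1.2758 = 0.7838; α₂ = α₁·K2/[H⁺] = 0.0003049
α₁ + 2α₂ = 0.7844
DIC = CA / (α₁ + 2α₂) = 2.71 / 0.7844 = 3.45 mmol/L

DIC = 3.45 mmol/L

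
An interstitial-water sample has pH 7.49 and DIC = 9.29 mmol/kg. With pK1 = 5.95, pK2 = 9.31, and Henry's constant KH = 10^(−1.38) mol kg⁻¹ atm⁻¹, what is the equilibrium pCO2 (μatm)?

α₀ = 1 / (1 + K1/[H⁺] + K1K2/[H⁺]²) = 1 / (1 + 10^+1.54 + 10^-0.28)
   = 1 / (1 + 34.674 + 0.52481) = 1/36.198 = 0.02763
[CO2*] = α₀ × DIC = 0.02763 × 9.29 = 0.2566 mmol/kg
pCO2 = [CO2*]/KH = 2.566×10^-4 / 4.169×10^-2 = 6160 μatm

pCO2 = 6160 μatm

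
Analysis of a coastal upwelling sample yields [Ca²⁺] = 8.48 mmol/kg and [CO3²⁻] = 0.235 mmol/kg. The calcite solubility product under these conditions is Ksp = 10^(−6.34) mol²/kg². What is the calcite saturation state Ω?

Ω = 4.36

Ksp = 10^(−6.34) = 4.571×10^-7
Ω = [Ca²⁺][CO3²⁻]/Ksp = (8.48×10^-3)(0.235×10^-3) / 4.571×10^-7 = 4.36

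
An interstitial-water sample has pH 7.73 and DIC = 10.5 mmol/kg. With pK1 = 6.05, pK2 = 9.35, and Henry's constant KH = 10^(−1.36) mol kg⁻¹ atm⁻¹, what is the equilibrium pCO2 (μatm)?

α₀ = 1 / (1 + K1/[H⁺] + K1K2/[H⁺]²) = 1 / (1 + 10^+1.68 + 10^+0.06)
   = 1 / (1 + 47.863 + 1.1482) = 1/50.011 = 0.02000
[CO2*] = α₀ × DIC = 0.02000 × 10.5 = 0.2100 mmol/kg
pCO2 = [CO2*]/KH = 2.100×10^-4 / 4.365×10^-2 = 4810 μatm

pCO2 = 4810 μatm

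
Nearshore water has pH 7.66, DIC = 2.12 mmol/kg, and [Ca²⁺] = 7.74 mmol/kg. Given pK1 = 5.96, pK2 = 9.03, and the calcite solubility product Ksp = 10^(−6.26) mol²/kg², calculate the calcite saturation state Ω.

α₂ = 1 / (1 + [H⁺]/K2 + [H⁺]²/(K1K2)) = 1 / (1 + 10^+1.37 + 10^-0.33)
   = 1 / (1 + 23.442 + 0.46774) = 1/24.910 = 0.04014
[CO3²⁻] = α₂ × DIC = 0.04014 × 2.12 = 0.08511 mmol/kg
Ksp = 10^(−6.26) = 5.495×10^-7
Ω = [Ca²⁺][CO3²⁻]/Ksp = (7.74×10^-3)(8.511×10^-5) / 5.495×10^-7 = 1.20

Ω = 1.20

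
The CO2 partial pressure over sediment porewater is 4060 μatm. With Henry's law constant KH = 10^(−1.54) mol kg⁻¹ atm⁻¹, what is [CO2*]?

[CO2*] = 117 μmol/kg

KH = 10^(−1.54) = 2.884×10^-2 mol kg⁻¹ atm⁻¹
[CO2*] = KH · pCO2 = 2.884×10^-2 × 4060×10^-6 atm = 1.17×10^-4 mol/kg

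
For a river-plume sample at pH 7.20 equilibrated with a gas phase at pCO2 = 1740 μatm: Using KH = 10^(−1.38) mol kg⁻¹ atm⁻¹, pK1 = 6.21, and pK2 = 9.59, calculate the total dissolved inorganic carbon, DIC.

[CO2*] = KH · pCO2 = 10^(−1.38) × 1740×10^-6 = 7.254×10^-5 mol/kg
α₀ = 1/(1 + K1/[H⁺] + K1K2/[H⁺]²) = 1/(1 + 10^+0.99 + 10^-1.40) = 0.09249
DIC = [CO2*]/α₀ = 7.254×10^-5 / 0.09249 = 0.784 mmol/kg

DIC = 0.784 mmol/kg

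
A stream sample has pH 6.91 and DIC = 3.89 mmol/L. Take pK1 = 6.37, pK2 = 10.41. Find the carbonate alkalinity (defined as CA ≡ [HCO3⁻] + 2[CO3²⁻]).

CA = 3.02 mmol/L

CA = [HCO3⁻] + 2[CO3²⁻] = (α₁ + 2α₂)·DIC
At pH 6.91: [H⁺]/K1 = 10^-0.54 = 0.28840, K2/[H⁺] = 10^-3.50 = 0.00031623
α₁ = 1/(1 + 0.28840 + 0.00031623) = 1/1.2887 = 0.7760; α₂ = α₁·K2/[H⁺] = 0.0002454
α₁ + 2α₂ = 0.7765
CA = 0.7765 × 3.89 = 3.02 mmol/L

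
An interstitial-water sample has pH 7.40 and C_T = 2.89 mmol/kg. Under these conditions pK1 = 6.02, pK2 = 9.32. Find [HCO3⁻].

α₁ = 1 / (1 + [H⁺]/K1 + K2/[H⁺]) = 1 / (1 + 10^-1.38 + 10^-1.92)
   = 1 / (1 + 0.041687 + 0.012023) = 1/1.0537 = 0.9490
[HCO3⁻] = α₁ × DIC = 0.9490 × 2.89 = 2.74 mmol/kg

[HCO3⁻] = 2.74 mmol/kg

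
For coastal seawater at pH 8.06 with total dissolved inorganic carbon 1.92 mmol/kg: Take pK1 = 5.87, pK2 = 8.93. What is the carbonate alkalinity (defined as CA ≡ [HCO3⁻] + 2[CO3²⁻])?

CA = [HCO3⁻] + 2[CO3²⁻] = (α₁ + 2α₂)·DIC
At pH 8.06: [H⁺]/K1 = 10^-2.19 = 0.0064565, K2/[H⁺] = 10^-0.87 = 0.13490
α₁ = 1/(1 + 0.0064565 + 0.13490) = 1/1.1414 = 0.8762; α₂ = α₁·K2/[H⁺] = 0.1182
α₁ + 2α₂ = 1.1125
CA = 1.1125 × 1.92 = 2.14 mmol/kg

CA = 2.14 mmol/kg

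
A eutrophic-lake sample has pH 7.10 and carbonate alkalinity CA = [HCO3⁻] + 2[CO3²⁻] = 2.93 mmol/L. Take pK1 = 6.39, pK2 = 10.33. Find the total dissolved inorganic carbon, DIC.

CA = [HCO3⁻] + 2[CO3²⁻] = (α₁ + 2α₂)·DIC
At pH 7.10: [H⁺]/K1 = 10^-0.71 = 0.19498, K2/[H⁺] = 10^-3.23 = 0.00058884
α₁ = 1/(1 + 0.19498 + 0.00058884) = 1/1.1956 = 0.8364; α₂ = α₁·K2/[H⁺] = 0.0004925
α₁ + 2α₂ = 0.8374
DIC = CA / (α₁ + 2α₂) = 2.93 / 0.8374 = 3.50 mmol/L

DIC = 3.50 mmol/L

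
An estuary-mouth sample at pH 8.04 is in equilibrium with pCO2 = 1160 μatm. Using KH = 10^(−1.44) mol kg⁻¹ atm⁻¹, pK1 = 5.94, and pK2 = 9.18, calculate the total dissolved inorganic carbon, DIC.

DIC = 5.73 mmol/kg

[CO2*] = KH · pCO2 = 10^(−1.44) × 1160×10^-6 = 4.212×10^-5 mol/kg
α₀ = 1/(1 + K1/[H⁺] + K1K2/[H⁺]²) = 1/(1 + 10^+2.10 + 10^+0.96) = 0.007352
DIC = [CO2*]/α₀ = 4.212×10^-5 / 0.007352 = 5.73 mmol/kg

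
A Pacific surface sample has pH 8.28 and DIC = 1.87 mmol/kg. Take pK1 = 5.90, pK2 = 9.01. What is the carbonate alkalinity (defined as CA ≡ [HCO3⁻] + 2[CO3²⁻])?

CA = 2.16 mmol/kg

CA = [HCO3⁻] + 2[CO3²⁻] = (α₁ + 2α₂)·DIC
At pH 8.28: [H⁺]/K1 = 10^-2.38 = 0.0041687, K2/[H⁺] = 10^-0.73 = 0.18621
α₁ = 1/(1 + 0.0041687 + 0.18621) = 1/1.1904 = 0.8401; α₂ = α₁·K2/[H⁺] = 0.1564
α₁ + 2α₂ = 1.1529
CA = 1.1529 × 1.87 = 2.16 mmol/kg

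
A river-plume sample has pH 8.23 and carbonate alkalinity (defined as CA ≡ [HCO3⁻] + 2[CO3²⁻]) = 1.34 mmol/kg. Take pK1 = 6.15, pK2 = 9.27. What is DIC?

DIC = 1.25 mmol/kg

CA = [HCO3⁻] + 2[CO3²⁻] = (α₁ + 2α₂)·DIC
At pH 8.23: [H⁺]/K1 = 10^-2.08 = 0.0083176, K2/[H⁺] = 10^-1.04 = 0.091201
α₁ = 1/(1 + 0.0083176 + 0.091201) = 1/1.0995 = 0.9095; α₂ = α₁·K2/[H⁺] = 0.08295
α₁ + 2α₂ = 1.0754
DIC = CA / (α₁ + 2α₂) = 1.34 / 1.0754 = 1.25 mmol/kg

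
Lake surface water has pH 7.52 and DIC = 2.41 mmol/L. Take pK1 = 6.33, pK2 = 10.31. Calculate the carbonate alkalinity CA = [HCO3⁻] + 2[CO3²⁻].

CA = [HCO3⁻] + 2[CO3²⁻] = (α₁ + 2α₂)·DIC
At pH 7.52: [H⁺]/K1 = 10^-1.19 = 0.064565, K2/[H⁺] = 10^-2.79 = 0.0016218
α₁ = 1/(1 + 0.064565 + 0.0016218) = 1/1.0662 = 0.9379; α₂ = α₁·K2/[H⁺] = 0.001521
α₁ + 2α₂ = 0.9410
CA = 0.9410 × 2.41 = 2.27 mmol/L

CA = 2.27 mmol/L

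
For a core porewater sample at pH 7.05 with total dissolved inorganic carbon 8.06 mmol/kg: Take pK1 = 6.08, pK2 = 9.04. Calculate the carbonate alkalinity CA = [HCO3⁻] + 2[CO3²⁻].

CA = 7.36 mmol/kg

CA = [HCO3⁻] + 2[CO3²⁻] = (α₁ + 2α₂)·DIC
At pH 7.05: [H⁺]/K1 = 10^-0.97 = 0.10715, K2/[H⁺] = 10^-1.99 = 0.010233
α₁ = 1/(1 + 0.10715 + 0.010233) = 1/1.1174 = 0.8949; α₂ = α₁·K2/[H⁺] = 0.009158
α₁ + 2α₂ = 0.9133
CA = 0.9133 × 8.06 = 7.36 mmol/kg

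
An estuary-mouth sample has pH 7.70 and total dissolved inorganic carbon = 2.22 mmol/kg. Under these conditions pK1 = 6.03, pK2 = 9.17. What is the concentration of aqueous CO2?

α₀ = 1 / (1 + K1/[H⁺] + K1K2/[H⁺]²) = 1 / (1 + 10^+1.67 + 10^+0.20)
   = 1 / (1 + 46.774 + 1.5849) = 1/49.358 = 0.02026
[CO2*] = α₀ × DIC = 0.02026 × 2.22 = 0.0450 mmol/kg

[CO2*] = 0.0450 mmol/kg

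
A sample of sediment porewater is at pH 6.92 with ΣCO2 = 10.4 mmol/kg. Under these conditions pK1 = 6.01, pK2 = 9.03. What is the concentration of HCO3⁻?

α₁ = 1 / (1 + [H⁺]/K1 + K2/[H⁺]) = 1 / (1 + 10^-0.91 + 10^-2.11)
   = 1 / (1 + 0.12303 + 0.0077625) = 1/1.1308 = 0.8843
[HCO3⁻] = α₁ × DIC = 0.8843 × 10.4 = 9.20 mmol/kg

[HCO3⁻] = 9.20 mmol/kg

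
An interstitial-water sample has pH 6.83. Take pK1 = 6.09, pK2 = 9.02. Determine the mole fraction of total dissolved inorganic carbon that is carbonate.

α₂ = 0.00543

α₂ = 1 / (1 + [H⁺]/K2 + [H⁺]²/(K1K2)) = 1 / (1 + 10^+2.19 + 10^+1.45)
   = 1 / (1 + 154.88 + 28.184) = 1/184.07 = 0.005433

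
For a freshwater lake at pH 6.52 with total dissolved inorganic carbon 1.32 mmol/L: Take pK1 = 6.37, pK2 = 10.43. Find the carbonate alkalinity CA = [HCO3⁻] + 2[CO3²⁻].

CA = 0.773 mmol/L

CA = [HCO3⁻] + 2[CO3²⁻] = (α₁ + 2α₂)·DIC
At pH 6.52: [H⁺]/K1 = 10^-0.15 = 0.70795, K2/[H⁺] = 10^-3.91 = 0.00012303
α₁ = 1/(1 + 0.70795 + 0.00012303) = 1/1.7081 = 0.5855; α₂ = α₁·K2/[H⁺] = 7.203×10^-5
α₁ + 2α₂ = 0.5856
CA = 0.5856 × 1.32 = 0.773 mmol/L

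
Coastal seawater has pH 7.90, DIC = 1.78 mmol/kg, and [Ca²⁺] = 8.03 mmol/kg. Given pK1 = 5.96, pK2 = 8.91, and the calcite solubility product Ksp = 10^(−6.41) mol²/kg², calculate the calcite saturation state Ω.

Ω = 3.24

α₂ = 1 / (1 + [H⁺]/K2 + [H⁺]²/(K1K2)) = 1 / (1 + 10^+1.01 + 10^-0.93)
   = 1 / (1 + 10.233 + 0.11749) = 1/11.350 = 0.08810
[CO3²⁻] = α₂ × DIC = 0.08810 × 1.78 = 0.1568 mmol/kg
Ksp = 10^(−6.41) = 3.890×10^-7
Ω = [Ca²⁺][CO3²⁻]/Ksp = (8.03×10^-3)(1.568×10^-4) / 3.890×10^-7 = 3.24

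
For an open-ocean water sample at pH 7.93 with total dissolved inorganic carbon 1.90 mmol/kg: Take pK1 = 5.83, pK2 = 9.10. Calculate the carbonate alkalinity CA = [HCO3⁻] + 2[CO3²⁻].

CA = 2.01 mmol/kg

CA = [HCO3⁻] + 2[CO3²⁻] = (α₁ + 2α₂)·DIC
At pH 7.93: [H⁺]/K1 = 10^-2.10 = 0.0079433, K2/[H⁺] = 10^-1.17 = 0.067608
α₁ = 1/(1 + 0.0079433 + 0.067608) = 1/1.0756 = 0.9298; α₂ = α₁·K2/[H⁺] = 0.06286
α₁ + 2α₂ = 1.0555
CA = 1.0555 × 1.90 = 2.01 mmol/kg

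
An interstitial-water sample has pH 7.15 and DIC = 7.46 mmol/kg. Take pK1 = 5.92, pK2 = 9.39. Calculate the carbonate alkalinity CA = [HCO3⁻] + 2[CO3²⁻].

CA = 7.09 mmol/kg

CA = [HCO3⁻] + 2[CO3²⁻] = (α₁ + 2α₂)·DIC
At pH 7.15: [H⁺]/K1 = 10^-1.23 = 0.058884, K2/[H⁺] = 10^-2.24 = 0.0057544
α₁ = 1/(1 + 0.058884 + 0.0057544) = 1/1.0646 = 0.9393; α₂ = α₁·K2/[H⁺] = 0.005405
α₁ + 2α₂ = 0.9501
CA = 0.9501 × 7.46 = 7.09 mmol/kg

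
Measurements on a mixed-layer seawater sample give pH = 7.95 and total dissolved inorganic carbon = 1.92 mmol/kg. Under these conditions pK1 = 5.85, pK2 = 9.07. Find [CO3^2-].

α₂ = 1 / (1 + [H⁺]/K2 + [H⁺]²/(K1K2)) = 1 / (1 + 10^+1.12 + 10^-0.98)
   = 1 / (1 + 13.183 + 0.10471) = 1/14.287 = 0.06999
[CO3²⁻] = α₂ × DIC = 0.06999 × 1.92 = 0.134 mmol/kg

[CO3²⁻] = 0.134 mmol/kg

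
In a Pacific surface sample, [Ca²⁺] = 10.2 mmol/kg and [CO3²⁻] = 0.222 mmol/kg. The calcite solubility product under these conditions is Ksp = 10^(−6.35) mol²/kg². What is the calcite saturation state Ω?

Ω = 5.07

Ksp = 10^(−6.35) = 4.467×10^-7
Ω = [Ca²⁺][CO3²⁻]/Ksp = (10.2×10^-3)(0.222×10^-3) / 4.467×10^-7 = 5.07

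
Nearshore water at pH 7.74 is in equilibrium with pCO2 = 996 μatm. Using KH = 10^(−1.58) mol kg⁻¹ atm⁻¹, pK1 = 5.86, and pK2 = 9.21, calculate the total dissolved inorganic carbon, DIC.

[CO2*] = KH · pCO2 = 10^(−1.58) × 996×10^-6 = 2.620×10^-5 mol/kg
α₀ = 1/(1 + K1/[H⁺] + K1K2/[H⁺]²) = 1/(1 + 10^+1.88 + 10^+0.41) = 0.01259
DIC = [CO2*]/α₀ = 2.620×10^-5 / 0.01259 = 2.08 mmol/kg

DIC = 2.08 mmol/kg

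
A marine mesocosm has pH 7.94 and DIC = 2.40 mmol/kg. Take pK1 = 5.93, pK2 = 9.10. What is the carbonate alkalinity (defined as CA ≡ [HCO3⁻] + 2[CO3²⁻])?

CA = [HCO3⁻] + 2[CO3²⁻] = (α₁ + 2α₂)·DIC
At pH 7.94: [H⁺]/K1 = 10^-2.01 = 0.0097724, K2/[H⁺] = 10^-1.16 = 0.069183
α₁ = 1/(1 + 0.0097724 + 0.069183) = 1/1.0790 = 0.9268; α₂ = α₁·K2/[H⁺] = 0.06412
α₁ + 2α₂ = 1.0551
CA = 1.0551 × 2.40 = 2.53 mmol/kg

CA = 2.53 mmol/kg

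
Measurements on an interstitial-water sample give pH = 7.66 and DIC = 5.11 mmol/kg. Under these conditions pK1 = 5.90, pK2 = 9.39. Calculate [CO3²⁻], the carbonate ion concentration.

[CO3²⁻] = 0.0918 mmol/kg

α₂ = 1 / (1 + [H⁺]/K2 + [H⁺]²/(K1K2)) = 1 / (1 + 10^+1.73 + 10^-0.03)
   = 1 / (1 + 53.703 + 0.93325) = 1/55.636 = 0.01797
[CO3²⁻] = α₂ × DIC = 0.01797 × 5.11 = 0.0918 mmol/kg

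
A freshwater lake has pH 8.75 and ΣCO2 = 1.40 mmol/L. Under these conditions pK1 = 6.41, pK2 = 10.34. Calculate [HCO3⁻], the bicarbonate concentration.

α₁ = 1 / (1 + [H⁺]/K1 + K2/[H⁺]) = 1 / (1 + 10^-2.34 + 10^-1.59)
   = 1 / (1 + 0.0045709 + 0.025704) = 1/1.0303 = 0.9706
[HCO3⁻] = α₁ × DIC = 0.9706 × 1.40 = 1.36 mmol/L

[HCO3⁻] = 1.36 mmol/L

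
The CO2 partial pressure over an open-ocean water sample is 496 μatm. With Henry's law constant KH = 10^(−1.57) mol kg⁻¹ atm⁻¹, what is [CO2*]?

KH = 10^(−1.57) = 2.692×10^-2 mol kg⁻¹ atm⁻¹
[CO2*] = KH · pCO2 = 2.692×10^-2 × 496×10^-6 atm = 1.34×10^-5 mol/kg

[CO2*] = 13.4 μmol/kg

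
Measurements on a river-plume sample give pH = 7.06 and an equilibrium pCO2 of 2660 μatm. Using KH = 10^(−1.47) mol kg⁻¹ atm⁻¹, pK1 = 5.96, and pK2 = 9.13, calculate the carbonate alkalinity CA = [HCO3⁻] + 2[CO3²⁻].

[CO2*] = KH · pCO2 = 10^(−1.47) × 2660×10^-6 = 9.013×10^-5 mol/kg
α₀ = 1/(1 + K1/[H⁺] + K1K2/[H⁺]²) = 1/(1 + 10^+1.10 + 10^-0.97) = 0.07301
DIC = [CO2*]/α₀ = 9.013×10^-5 / 0.07301 = 1.234 mmol/kg
CA = (α₁ + 2α₂)·DIC = (0.9192 + 2×0.007823) × 1.234 = 1.15 mmol/kg

CA = 1.15 mmol/kg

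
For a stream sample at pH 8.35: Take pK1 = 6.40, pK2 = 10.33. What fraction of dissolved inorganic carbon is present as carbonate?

α₂ = 1 / (1 + [H⁺]/K2 + [H⁺]²/(K1K2)) = 1 / (1 + 10^+1.98 + 10^+0.03)
   = 1 / (1 + 95.499 + 1.0715) = 1/97.571 = 0.01025

α₂ = 0.0102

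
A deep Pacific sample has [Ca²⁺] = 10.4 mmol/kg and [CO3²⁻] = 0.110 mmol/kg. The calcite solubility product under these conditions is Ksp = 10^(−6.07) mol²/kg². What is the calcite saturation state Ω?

Ksp = 10^(−6.07) = 8.511×10^-7
Ω = [Ca²⁺][CO3²⁻]/Ksp = (10.4×10^-3)(0.110×10^-3) / 8.511×10^-7 = 1.34

Ω = 1.34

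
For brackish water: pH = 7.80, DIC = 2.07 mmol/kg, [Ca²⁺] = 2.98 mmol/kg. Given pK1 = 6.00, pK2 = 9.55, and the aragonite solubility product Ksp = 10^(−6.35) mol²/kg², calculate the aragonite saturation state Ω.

α₂ = 1 / (1 + [H⁺]/K2 + [H⁺]²/(K1K2)) = 1 / (1 + 10^+1.75 + 10^-0.05)
   = 1 / (1 + 56.234 + 0.89125) = 1/58.125 = 0.01720
[CO3²⁻] = α₂ × DIC = 0.01720 × 2.07 = 0.03561 mmol/kg
Ksp = 10^(−6.35) = 4.467×10^-7
Ω = [Ca²⁺][CO3²⁻]/Ksp = (2.98×10^-3)(3.561×10^-5) / 4.467×10^-7 = 0.238

Ω = 0.238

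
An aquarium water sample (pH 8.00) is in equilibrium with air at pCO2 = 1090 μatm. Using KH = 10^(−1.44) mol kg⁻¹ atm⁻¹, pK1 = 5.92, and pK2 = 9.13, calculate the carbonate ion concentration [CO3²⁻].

[CO2*] = KH · pCO2 = 10^(−1.44) × 1090×10^-6 = 3.958×10^-5 mol/kg
α₀ = 1/(1 + K1/[H⁺] + K1K2/[H⁺]²) = 1/(1 + 10^+2.08 + 10^+0.95) = 0.007684
DIC = [CO2*]/α₀ = 3.958×10^-5 / 0.007684 = 5.150 mmol/kg
[CO3²⁻] = α₂·DIC; α₂ = 0.06848, so [CO3²⁻] = 0.06848 × 5.150 = 0.353 mmol/kg

[CO3²⁻] = 0.353 mmol/kg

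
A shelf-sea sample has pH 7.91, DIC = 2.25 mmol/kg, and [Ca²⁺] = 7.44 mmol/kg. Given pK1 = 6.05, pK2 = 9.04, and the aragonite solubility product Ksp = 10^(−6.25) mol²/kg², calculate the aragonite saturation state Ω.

Ω = 2.03

α₂ = 1 / (1 + [H⁺]/K2 + [H⁺]²/(K1K2)) = 1 / (1 + 10^+1.13 + 10^-0.73)
   = 1 / (1 + 13.490 + 0.18621) = 1/14.676 = 0.06814
[CO3²⁻] = α₂ × DIC = 0.06814 × 2.25 = 0.1533 mmol/kg
Ksp = 10^(−6.25) = 5.623×10^-7
Ω = [Ca²⁺][CO3²⁻]/Ksp = (7.44×10^-3)(1.533×10^-4) / 5.623×10^-7 = 2.03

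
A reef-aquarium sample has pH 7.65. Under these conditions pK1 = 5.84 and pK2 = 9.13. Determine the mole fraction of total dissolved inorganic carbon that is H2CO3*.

α₀ = 1 / (1 + K1/[H⁺] + K1K2/[H⁺]²) = 1 / (1 + 10^+1.81 + 10^+0.33)
   = 1 / (1 + 64.565 + 2.1380) = 1/67.703 = 0.01477

α₀ = 0.0148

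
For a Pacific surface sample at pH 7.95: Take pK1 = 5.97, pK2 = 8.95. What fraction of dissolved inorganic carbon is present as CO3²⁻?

α₂ = 0.0901

α₂ = 1 / (1 + [H⁺]/K2 + [H⁺]²/(K1K2)) = 1 / (1 + 10^+1.00 + 10^-0.98)
   = 1 / (1 + 10.000 + 0.10471) = 1/11.105 = 0.09005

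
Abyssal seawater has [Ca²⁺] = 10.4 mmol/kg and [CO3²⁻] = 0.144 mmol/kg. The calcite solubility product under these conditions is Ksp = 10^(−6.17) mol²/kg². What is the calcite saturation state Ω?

Ω = 2.22

Ksp = 10^(−6.17) = 6.761×10^-7
Ω = [Ca²⁺][CO3²⁻]/Ksp = (10.4×10^-3)(0.144×10^-3) / 6.761×10^-7 = 2.22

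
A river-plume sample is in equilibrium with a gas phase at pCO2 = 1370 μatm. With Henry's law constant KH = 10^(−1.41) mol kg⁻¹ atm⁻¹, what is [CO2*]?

[CO2*] = 53.3 μmol/kg

KH = 10^(−1.41) = 3.890×10^-2 mol kg⁻¹ atm⁻¹
[CO2*] = KH · pCO2 = 3.890×10^-2 × 1370×10^-6 atm = 5.33×10^-5 mol/kg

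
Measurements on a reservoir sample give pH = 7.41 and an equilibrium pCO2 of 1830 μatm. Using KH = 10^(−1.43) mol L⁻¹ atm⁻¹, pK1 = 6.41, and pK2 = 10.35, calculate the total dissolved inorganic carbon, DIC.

DIC = 0.749 mmol/L

[CO2*] = KH · pCO2 = 10^(−1.43) × 1830×10^-6 = 6.799×10^-5 mol/L
α₀ = 1/(1 + K1/[H⁺] + K1K2/[H⁺]²) = 1/(1 + 10^+1.00 + 10^-1.94) = 0.09081
DIC = [CO2*]/α₀ = 6.799×10^-5 / 0.09081 = 0.749 mmol/L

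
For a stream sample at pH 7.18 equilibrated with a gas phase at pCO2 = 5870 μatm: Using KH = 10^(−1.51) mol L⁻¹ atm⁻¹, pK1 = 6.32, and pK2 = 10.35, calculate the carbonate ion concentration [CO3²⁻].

[CO3²⁻] = 0.888 μmol/L

[CO2*] = KH · pCO2 = 10^(−1.51) × 5870×10^-6 = 1.814×10^-4 mol/L
α₀ = 1/(1 + K1/[H⁺] + K1K2/[H⁺]²) = 1/(1 + 10^+0.86 + 10^-2.31) = 0.1212
DIC = [CO2*]/α₀ = 1.814×10^-4 / 0.1212 = 1.496 mmol/L
[CO3²⁻] = α₂·DIC; α₂ = 0.0005937, so [CO3²⁻] = 0.0005937 × 1.496 = 0.000888 mmol/L = 0.888 μmol/L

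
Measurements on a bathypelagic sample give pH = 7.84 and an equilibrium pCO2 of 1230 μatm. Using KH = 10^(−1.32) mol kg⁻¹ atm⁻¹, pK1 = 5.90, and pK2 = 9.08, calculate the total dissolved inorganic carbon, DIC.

[CO2*] = KH · pCO2 = 10^(−1.32) × 1230×10^-6 = 5.887×10^-5 mol/kg
α₀ = 1/(1 + K1/[H⁺] + K1K2/[H⁺]²) = 1/(1 + 10^+1.94 + 10^+0.70) = 0.01074
DIC = [CO2*]/α₀ = 5.887×10^-5 / 0.01074 = 5.48 mmol/kg

DIC = 5.48 mmol/kg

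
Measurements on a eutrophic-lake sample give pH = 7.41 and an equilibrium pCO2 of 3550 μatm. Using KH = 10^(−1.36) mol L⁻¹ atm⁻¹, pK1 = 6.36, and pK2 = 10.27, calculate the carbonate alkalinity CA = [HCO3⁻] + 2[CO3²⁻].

CA = 1.74 mmol/L

[CO2*] = KH · pCO2 = 10^(−1.36) × 3550×10^-6 = 1.550×10^-4 mol/L
α₀ = 1/(1 + K1/[H⁺] + K1K2/[H⁺]²) = 1/(1 + 10^+1.05 + 10^-1.81) = 0.08173
DIC = [CO2*]/α₀ = 1.550×10^-4 / 0.08173 = 1.896 mmol/L
CA = (α₁ + 2α₂)·DIC = (0.9170 + 2×0.001266) × 1.896 = 1.74 mmol/L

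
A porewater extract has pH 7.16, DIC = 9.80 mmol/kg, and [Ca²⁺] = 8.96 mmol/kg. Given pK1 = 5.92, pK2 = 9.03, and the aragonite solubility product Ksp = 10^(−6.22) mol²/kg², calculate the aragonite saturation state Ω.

Ω = 1.84

α₂ = 1 / (1 + [H⁺]/K2 + [H⁺]²/(K1K2)) = 1 / (1 + 10^+1.87 + 10^+0.63)
   = 1 / (1 + 74.131 + 4.2658) = 1/79.397 = 0.01259
[CO3²⁻] = α₂ × DIC = 0.01259 × 9.80 = 0.1234 mmol/kg
Ksp = 10^(−6.22) = 6.026×10^-7
Ω = [Ca²⁺][CO3²⁻]/Ksp = (8.96×10^-3)(1.234×10^-4) / 6.026×10^-7 = 1.84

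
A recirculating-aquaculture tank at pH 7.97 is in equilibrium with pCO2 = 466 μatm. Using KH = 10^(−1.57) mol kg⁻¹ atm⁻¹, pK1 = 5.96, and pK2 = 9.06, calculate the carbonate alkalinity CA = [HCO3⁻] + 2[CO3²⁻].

[CO2*] = KH · pCO2 = 10^(−1.57) × 466×10^-6 = 1.254×10^-5 mol/kg
α₀ = 1/(1 + K1/[H⁺] + K1K2/[H⁺]²) = 1/(1 + 10^+2.01 + 10^+0.92) = 0.008957
DIC = [CO2*]/α₀ = 1.254×10^-5 / 0.008957 = 1.400 mmol/kg
CA = (α₁ + 2α₂)·DIC = (0.9165 + 2×0.07450) × 1.400 = 1.49 mmol/kg

CA = 1.49 mmol/kg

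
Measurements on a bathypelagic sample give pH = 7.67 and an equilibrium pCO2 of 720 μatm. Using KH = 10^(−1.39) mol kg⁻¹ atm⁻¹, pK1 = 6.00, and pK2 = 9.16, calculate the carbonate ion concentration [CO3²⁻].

[CO2*] = KH · pCO2 = 10^(−1.39) × 720×10^-6 = 2.933×10^-5 mol/kg
α₀ = 1/(1 + K1/[H⁺] + K1K2/[H⁺]²) = 1/(1 + 10^+1.67 + 10^+0.18) = 0.02029
DIC = [CO2*]/α₀ = 2.933×10^-5 / 0.02029 = 1.446 mmol/kg
[CO3²⁻] = α₂·DIC; α₂ = 0.03071, so [CO3²⁻] = 0.03071 × 1.446 = 0.0444 mmol/kg

[CO3²⁻] = 0.0444 mmol/kg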